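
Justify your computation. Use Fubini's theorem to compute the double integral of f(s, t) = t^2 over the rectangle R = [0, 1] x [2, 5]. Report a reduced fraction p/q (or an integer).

f(s, t) is a tensor product of a function of s and a function of t, and both factors are bounded continuous (hence Lebesgue integrable) on the rectangle, so Fubini's theorem applies:
  integral_R f d(m x m) = (integral_a1^b1 1 ds) * (integral_a2^b2 t^2 dt).
Inner integral in s: integral_{0}^{1} 1 ds = (1^1 - 0^1)/1
  = 1.
Inner integral in t: integral_{2}^{5} t^2 dt = (5^3 - 2^3)/3
  = 39.
Product: (1) * (39) = 39.

39


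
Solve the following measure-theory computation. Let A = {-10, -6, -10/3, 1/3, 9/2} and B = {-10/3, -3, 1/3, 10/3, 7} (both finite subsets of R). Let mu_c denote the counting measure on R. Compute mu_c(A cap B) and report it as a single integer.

Counting measure on a finite set equals cardinality. mu_c(A cap B) = |A cap B| (elements appearing in both).
Enumerating the elements of A that also lie in B gives 2 element(s).
So mu_c(A cap B) = 2.

2


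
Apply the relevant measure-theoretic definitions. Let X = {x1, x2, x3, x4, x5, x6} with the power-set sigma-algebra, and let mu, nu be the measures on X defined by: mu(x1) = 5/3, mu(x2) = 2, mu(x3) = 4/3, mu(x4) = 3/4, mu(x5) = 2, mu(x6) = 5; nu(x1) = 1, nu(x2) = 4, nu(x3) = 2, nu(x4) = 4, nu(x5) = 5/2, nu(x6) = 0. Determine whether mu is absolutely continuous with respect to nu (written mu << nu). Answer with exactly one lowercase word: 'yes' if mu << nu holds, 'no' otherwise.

mu << nu means: every nu-null measurable set is also mu-null; equivalently, for every atom x, if nu({x}) = 0 then mu({x}) = 0.
Checking each atom:
  x1: nu = 1 > 0 -> no constraint.
  x2: nu = 4 > 0 -> no constraint.
  x3: nu = 2 > 0 -> no constraint.
  x4: nu = 4 > 0 -> no constraint.
  x5: nu = 5/2 > 0 -> no constraint.
  x6: nu = 0, mu = 5 > 0 -> violates mu << nu.
The atom(s) x6 violate the condition (nu = 0 but mu > 0). Therefore mu is NOT absolutely continuous w.r.t. nu.

no


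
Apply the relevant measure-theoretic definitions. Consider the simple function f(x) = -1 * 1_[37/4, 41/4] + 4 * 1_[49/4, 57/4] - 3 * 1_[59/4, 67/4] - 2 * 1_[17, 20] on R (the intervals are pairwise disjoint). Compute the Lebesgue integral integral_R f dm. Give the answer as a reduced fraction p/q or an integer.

For a simple function f = sum_i c_i * 1_{A_i} with disjoint A_i,
  integral f dm = sum_i c_i * m(A_i).
Lengths of the A_i:
  m(A_1) = 41/4 - 37/4 = 1.
  m(A_2) = 57/4 - 49/4 = 2.
  m(A_3) = 67/4 - 59/4 = 2.
  m(A_4) = 20 - 17 = 3.
Contributions c_i * m(A_i):
  (-1) * (1) = -1.
  (4) * (2) = 8.
  (-3) * (2) = -6.
  (-2) * (3) = -6.
Total: -1 + 8 - 6 - 6 = -5.

-5


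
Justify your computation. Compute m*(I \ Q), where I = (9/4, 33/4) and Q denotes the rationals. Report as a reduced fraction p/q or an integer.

The interval I = (9/4, 33/4) has m(I) = 33/4 - 9/4 = 6 (endpoints are measure-zero, so open/closed/half-open agree). Write I = (I cap Q) u (I \ Q). The rationals in I are countable, so m*(I cap Q) = 0 (cover each rational by intervals whose total length is arbitrarily small). By countable subadditivity m*(I) <= m*(I cap Q) + m*(I \ Q), hence m*(I \ Q) >= m(I) = 6. The reverse inequality m*(I \ Q) <= m*(I) = 6 is trivial since (I \ Q) is a subset of I. Therefore m*(I \ Q) = 6.

6


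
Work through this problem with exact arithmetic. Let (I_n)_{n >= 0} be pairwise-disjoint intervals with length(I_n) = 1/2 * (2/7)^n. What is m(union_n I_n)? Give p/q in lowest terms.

By countable additivity of the Lebesgue measure on pairwise disjoint measurable sets,
  m(union_{n >= 0} I_n) = sum_{n >= 0} m(I_n) = sum_{n >= 0} a * r^n,
  with a = 1/2 and r = 2/7.
Since 0 < r = 2/7 < 1, the geometric series converges:
  sum_{n >= 0} a * r^n = a / (1 - r).
  = 1/2 / (1 - 2/7)
  = 1/2 / (5/7)
  = 7/10.

7/10


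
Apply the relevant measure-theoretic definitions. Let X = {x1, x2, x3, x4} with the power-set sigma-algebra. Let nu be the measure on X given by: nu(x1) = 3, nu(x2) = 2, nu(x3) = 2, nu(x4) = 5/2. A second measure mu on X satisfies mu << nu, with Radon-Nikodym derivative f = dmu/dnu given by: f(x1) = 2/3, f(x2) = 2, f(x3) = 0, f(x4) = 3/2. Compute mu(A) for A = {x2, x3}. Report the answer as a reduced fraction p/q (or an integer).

By the defining property of the Radon-Nikodym derivative, for every measurable set A,
  mu(A) = integral_A f dnu.
Since nu is a discrete measure concentrated on the atoms of X, the integral over A reduces to the sum
  mu(A) = sum_{x in A} f(x) * nu({x}).
Computing each term:
  x2: f(x2) * nu(x2) = 2 * 2 = 4.
  x3: f(x3) * nu(x3) = 0 * 2 = 0.
Summing: mu(A) = 4 + 0 = 4.

4


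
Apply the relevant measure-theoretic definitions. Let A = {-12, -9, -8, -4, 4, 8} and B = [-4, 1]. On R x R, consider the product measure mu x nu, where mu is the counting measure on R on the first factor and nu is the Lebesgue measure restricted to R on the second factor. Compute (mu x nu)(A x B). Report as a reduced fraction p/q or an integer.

For a measurable rectangle A x B, the product measure satisfies
  (mu x nu)(A x B) = mu(A) * nu(B).
  mu(A) = 6.
  nu(B) = 5.
  (mu x nu)(A x B) = 6 * 5 = 30.

30


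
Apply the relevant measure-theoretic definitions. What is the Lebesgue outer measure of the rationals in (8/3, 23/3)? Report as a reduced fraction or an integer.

Q cap (8/3, 23/3) is countable; list its elements as q_1, q_2, ... . Fix eps > 0 and cover the k-th point by an interval of length eps * 2^(-k). The cover has total length eps * sum_{k>=1} 2^(-k) = eps, so by definition of outer measure m*(Q cap (8/3, 23/3)) <= eps. Since eps was arbitrary and m* >= 0, the outer measure is 0.

0


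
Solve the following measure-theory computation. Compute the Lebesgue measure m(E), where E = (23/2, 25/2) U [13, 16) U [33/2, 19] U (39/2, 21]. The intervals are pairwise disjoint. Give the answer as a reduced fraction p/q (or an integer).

For pairwise disjoint intervals, m(union_i I_i) = sum_i m(I_i),
and m is invariant under swapping open/closed endpoints (single points have measure 0).
So m(E) = sum_i (b_i - a_i).
  I_1 has length 25/2 - 23/2 = 1.
  I_2 has length 16 - 13 = 3.
  I_3 has length 19 - 33/2 = 5/2.
  I_4 has length 21 - 39/2 = 3/2.
Summing:
  m(E) = 1 + 3 + 5/2 + 3/2 = 8.

8


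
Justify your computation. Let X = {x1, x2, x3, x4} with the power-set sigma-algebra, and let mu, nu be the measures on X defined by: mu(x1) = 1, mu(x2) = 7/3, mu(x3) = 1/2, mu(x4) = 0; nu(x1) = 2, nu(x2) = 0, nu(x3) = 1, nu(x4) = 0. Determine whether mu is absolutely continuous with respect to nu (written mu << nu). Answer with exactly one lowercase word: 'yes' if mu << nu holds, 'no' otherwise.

mu << nu means: every nu-null measurable set is also mu-null; equivalently, for every atom x, if nu({x}) = 0 then mu({x}) = 0.
Checking each atom:
  x1: nu = 2 > 0 -> no constraint.
  x2: nu = 0, mu = 7/3 > 0 -> violates mu << nu.
  x3: nu = 1 > 0 -> no constraint.
  x4: nu = 0, mu = 0 -> consistent with mu << nu.
The atom(s) x2 violate the condition (nu = 0 but mu > 0). Therefore mu is NOT absolutely continuous w.r.t. nu.

no


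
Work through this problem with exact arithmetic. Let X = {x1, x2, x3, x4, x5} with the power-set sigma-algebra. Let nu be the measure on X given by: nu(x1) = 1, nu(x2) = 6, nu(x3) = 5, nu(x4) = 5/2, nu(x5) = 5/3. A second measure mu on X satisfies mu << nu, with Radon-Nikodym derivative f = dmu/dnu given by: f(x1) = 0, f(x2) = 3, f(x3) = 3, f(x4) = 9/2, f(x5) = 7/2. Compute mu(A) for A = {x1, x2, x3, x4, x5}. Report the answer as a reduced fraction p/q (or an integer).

By the defining property of the Radon-Nikodym derivative, for every measurable set A,
  mu(A) = integral_A f dnu.
Since nu is a discrete measure concentrated on the atoms of X, the integral over A reduces to the sum
  mu(A) = sum_{x in A} f(x) * nu({x}).
Computing each term:
  x1: f(x1) * nu(x1) = 0 * 1 = 0.
  x2: f(x2) * nu(x2) = 3 * 6 = 18.
  x3: f(x3) * nu(x3) = 3 * 5 = 15.
  x4: f(x4) * nu(x4) = 9/2 * 5/2 = 45/4.
  x5: f(x5) * nu(x5) = 7/2 * 5/3 = 35/6.
Summing: mu(A) = 0 + 18 + 15 + 45/4 + 35/6 = 601/12.

601/12


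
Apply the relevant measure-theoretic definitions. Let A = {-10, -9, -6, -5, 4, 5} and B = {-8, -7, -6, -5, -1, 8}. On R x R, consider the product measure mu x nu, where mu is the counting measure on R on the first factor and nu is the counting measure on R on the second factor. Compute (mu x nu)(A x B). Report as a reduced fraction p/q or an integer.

For a measurable rectangle A x B, the product measure satisfies
  (mu x nu)(A x B) = mu(A) * nu(B).
  mu(A) = 6.
  nu(B) = 6.
  (mu x nu)(A x B) = 6 * 6 = 36.

36


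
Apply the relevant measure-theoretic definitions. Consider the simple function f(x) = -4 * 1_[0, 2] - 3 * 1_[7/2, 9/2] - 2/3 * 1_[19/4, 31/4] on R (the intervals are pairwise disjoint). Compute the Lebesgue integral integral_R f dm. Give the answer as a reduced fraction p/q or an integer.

For a simple function f = sum_i c_i * 1_{A_i} with disjoint A_i,
  integral f dm = sum_i c_i * m(A_i).
Lengths of the A_i:
  m(A_1) = 2 - 0 = 2.
  m(A_2) = 9/2 - 7/2 = 1.
  m(A_3) = 31/4 - 19/4 = 3.
Contributions c_i * m(A_i):
  (-4) * (2) = -8.
  (-3) * (1) = -3.
  (-2/3) * (3) = -2.
Total: -8 - 3 - 2 = -13.

-13


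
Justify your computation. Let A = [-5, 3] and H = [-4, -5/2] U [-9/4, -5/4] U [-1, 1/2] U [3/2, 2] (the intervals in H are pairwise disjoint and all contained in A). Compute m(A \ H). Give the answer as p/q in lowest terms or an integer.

The ambient interval has length m(A) = 3 - (-5) = 8.
Since the holes are disjoint and sit inside A, by finite additivity
  m(H) = sum_i (b_i - a_i), and m(A \ H) = m(A) - m(H).
Computing the hole measures:
  m(H_1) = -5/2 - (-4) = 3/2.
  m(H_2) = -5/4 - (-9/4) = 1.
  m(H_3) = 1/2 - (-1) = 3/2.
  m(H_4) = 2 - 3/2 = 1/2.
Summed: m(H) = 3/2 + 1 + 3/2 + 1/2 = 9/2.
So m(A \ H) = 8 - 9/2 = 7/2.

7/2


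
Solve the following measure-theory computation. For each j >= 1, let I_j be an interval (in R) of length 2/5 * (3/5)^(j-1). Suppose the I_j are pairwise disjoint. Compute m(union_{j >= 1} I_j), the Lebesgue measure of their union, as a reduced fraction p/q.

By countable additivity of the Lebesgue measure on pairwise disjoint measurable sets,
  m(union_{j >= 1} I_j) = sum_{j >= 1} m(I_j) = sum_{j >= 1} a * r^(j-1),
  with a = 2/5 and r = 3/5.
Since 0 < r = 3/5 < 1, the geometric series converges:
  sum_{j >= 1} a * r^(j-1) = a / (1 - r).
  = 2/5 / (1 - 3/5)
  = 2/5 / (2/5)
  = 1.

1


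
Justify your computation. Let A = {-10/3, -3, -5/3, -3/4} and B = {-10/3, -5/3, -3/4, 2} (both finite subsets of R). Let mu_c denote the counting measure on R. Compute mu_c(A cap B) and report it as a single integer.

Counting measure on a finite set equals cardinality. mu_c(A cap B) = |A cap B| (elements appearing in both).
Enumerating the elements of A that also lie in B gives 3 element(s).
So mu_c(A cap B) = 3.

3


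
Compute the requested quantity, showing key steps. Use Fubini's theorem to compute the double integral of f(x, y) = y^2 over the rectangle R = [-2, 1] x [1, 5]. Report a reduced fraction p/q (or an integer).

f(x, y) is a tensor product of a function of x and a function of y, and both factors are bounded continuous (hence Lebesgue integrable) on the rectangle, so Fubini's theorem applies:
  integral_R f d(m x m) = (integral_a1^b1 1 dx) * (integral_a2^b2 y^2 dy).
Inner integral in x: integral_{-2}^{1} 1 dx = (1^1 - (-2)^1)/1
  = 3.
Inner integral in y: integral_{1}^{5} y^2 dy = (5^3 - 1^3)/3
  = 124/3.
Product: (3) * (124/3) = 124.

124


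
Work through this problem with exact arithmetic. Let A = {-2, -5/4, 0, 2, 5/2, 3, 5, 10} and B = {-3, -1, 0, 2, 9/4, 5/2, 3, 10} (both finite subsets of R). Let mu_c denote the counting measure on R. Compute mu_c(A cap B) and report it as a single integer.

Counting measure on a finite set equals cardinality. mu_c(A cap B) = |A cap B| (elements appearing in both).
Enumerating the elements of A that also lie in B gives 5 element(s).
So mu_c(A cap B) = 5.

5


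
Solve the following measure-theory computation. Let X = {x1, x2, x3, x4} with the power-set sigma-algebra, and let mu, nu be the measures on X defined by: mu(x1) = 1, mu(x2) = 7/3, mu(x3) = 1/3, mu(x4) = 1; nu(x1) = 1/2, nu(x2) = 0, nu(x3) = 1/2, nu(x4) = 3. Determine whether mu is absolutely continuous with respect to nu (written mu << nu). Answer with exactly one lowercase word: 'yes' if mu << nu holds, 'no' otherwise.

mu << nu means: every nu-null measurable set is also mu-null; equivalently, for every atom x, if nu({x}) = 0 then mu({x}) = 0.
Checking each atom:
  x1: nu = 1/2 > 0 -> no constraint.
  x2: nu = 0, mu = 7/3 > 0 -> violates mu << nu.
  x3: nu = 1/2 > 0 -> no constraint.
  x4: nu = 3 > 0 -> no constraint.
The atom(s) x2 violate the condition (nu = 0 but mu > 0). Therefore mu is NOT absolutely continuous w.r.t. nu.

no


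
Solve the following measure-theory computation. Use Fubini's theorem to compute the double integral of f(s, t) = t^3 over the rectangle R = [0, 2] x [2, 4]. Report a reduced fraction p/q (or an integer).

f(s, t) is a tensor product of a function of s and a function of t, and both factors are bounded continuous (hence Lebesgue integrable) on the rectangle, so Fubini's theorem applies:
  integral_R f d(m x m) = (integral_a1^b1 1 ds) * (integral_a2^b2 t^3 dt).
Inner integral in s: integral_{0}^{2} 1 ds = (2^1 - 0^1)/1
  = 2.
Inner integral in t: integral_{2}^{4} t^3 dt = (4^4 - 2^4)/4
  = 60.
Product: (2) * (60) = 120.

120


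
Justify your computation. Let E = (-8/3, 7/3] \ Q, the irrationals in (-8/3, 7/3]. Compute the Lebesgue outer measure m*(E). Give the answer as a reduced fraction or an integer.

The interval I = (-8/3, 7/3] has m(I) = 7/3 - (-8/3) = 5 (endpoints are measure-zero, so open/closed/half-open agree). Write I = (I cap Q) u (I \ Q). The rationals in I are countable, so m*(I cap Q) = 0 (cover each rational by intervals whose total length is arbitrarily small). By countable subadditivity m*(I) <= m*(I cap Q) + m*(I \ Q), hence m*(I \ Q) >= m(I) = 5. The reverse inequality m*(I \ Q) <= m*(I) = 5 is trivial since (I \ Q) is a subset of I. Therefore m*(I \ Q) = 5.

5


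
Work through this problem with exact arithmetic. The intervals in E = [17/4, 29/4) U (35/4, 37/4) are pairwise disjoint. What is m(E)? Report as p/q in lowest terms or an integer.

For pairwise disjoint intervals, m(union_i I_i) = sum_i m(I_i),
and m is invariant under swapping open/closed endpoints (single points have measure 0).
So m(E) = sum_i (b_i - a_i).
  I_1 has length 29/4 - 17/4 = 3.
  I_2 has length 37/4 - 35/4 = 1/2.
Summing:
  m(E) = 3 + 1/2 = 7/2.

7/2


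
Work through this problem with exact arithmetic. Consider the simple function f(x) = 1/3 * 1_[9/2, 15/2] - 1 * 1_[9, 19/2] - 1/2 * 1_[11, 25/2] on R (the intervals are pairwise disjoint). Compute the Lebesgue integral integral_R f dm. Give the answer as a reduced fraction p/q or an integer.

For a simple function f = sum_i c_i * 1_{A_i} with disjoint A_i,
  integral f dm = sum_i c_i * m(A_i).
Lengths of the A_i:
  m(A_1) = 15/2 - 9/2 = 3.
  m(A_2) = 19/2 - 9 = 1/2.
  m(A_3) = 25/2 - 11 = 3/2.
Contributions c_i * m(A_i):
  (1/3) * (3) = 1.
  (-1) * (1/2) = -1/2.
  (-1/2) * (3/2) = -3/4.
Total: 1 - 1/2 - 3/4 = -1/4.

-1/4


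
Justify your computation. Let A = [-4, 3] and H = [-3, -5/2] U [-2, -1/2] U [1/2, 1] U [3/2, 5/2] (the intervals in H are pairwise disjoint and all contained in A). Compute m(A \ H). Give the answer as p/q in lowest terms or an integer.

The ambient interval has length m(A) = 3 - (-4) = 7.
Since the holes are disjoint and sit inside A, by finite additivity
  m(H) = sum_i (b_i - a_i), and m(A \ H) = m(A) - m(H).
Computing the hole measures:
  m(H_1) = -5/2 - (-3) = 1/2.
  m(H_2) = -1/2 - (-2) = 3/2.
  m(H_3) = 1 - 1/2 = 1/2.
  m(H_4) = 5/2 - 3/2 = 1.
Summed: m(H) = 1/2 + 3/2 + 1/2 + 1 = 7/2.
So m(A \ H) = 7 - 7/2 = 7/2.

7/2


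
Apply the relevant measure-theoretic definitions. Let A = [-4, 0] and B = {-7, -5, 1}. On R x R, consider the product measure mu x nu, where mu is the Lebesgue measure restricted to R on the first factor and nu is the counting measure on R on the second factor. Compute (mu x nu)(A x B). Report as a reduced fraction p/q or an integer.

For a measurable rectangle A x B, the product measure satisfies
  (mu x nu)(A x B) = mu(A) * nu(B).
  mu(A) = 4.
  nu(B) = 3.
  (mu x nu)(A x B) = 4 * 3 = 12.

12


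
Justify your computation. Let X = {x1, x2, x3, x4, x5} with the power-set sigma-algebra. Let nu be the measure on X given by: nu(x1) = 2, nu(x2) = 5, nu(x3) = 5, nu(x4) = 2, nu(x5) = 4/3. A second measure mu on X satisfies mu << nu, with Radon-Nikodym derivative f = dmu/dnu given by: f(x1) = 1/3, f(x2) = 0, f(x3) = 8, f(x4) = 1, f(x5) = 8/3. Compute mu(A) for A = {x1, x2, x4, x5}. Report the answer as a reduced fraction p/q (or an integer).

By the defining property of the Radon-Nikodym derivative, for every measurable set A,
  mu(A) = integral_A f dnu.
Since nu is a discrete measure concentrated on the atoms of X, the integral over A reduces to the sum
  mu(A) = sum_{x in A} f(x) * nu({x}).
Computing each term:
  x1: f(x1) * nu(x1) = 1/3 * 2 = 2/3.
  x2: f(x2) * nu(x2) = 0 * 5 = 0.
  x4: f(x4) * nu(x4) = 1 * 2 = 2.
  x5: f(x5) * nu(x5) = 8/3 * 4/3 = 32/9.
Summing: mu(A) = 2/3 + 0 + 2 + 32/9 = 56/9.

56/9


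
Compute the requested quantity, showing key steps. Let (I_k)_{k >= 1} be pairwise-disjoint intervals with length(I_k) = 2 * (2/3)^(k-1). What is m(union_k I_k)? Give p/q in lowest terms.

By countable additivity of the Lebesgue measure on pairwise disjoint measurable sets,
  m(union_{k >= 1} I_k) = sum_{k >= 1} m(I_k) = sum_{k >= 1} a * r^(k-1),
  with a = 2 and r = 2/3.
Since 0 < r = 2/3 < 1, the geometric series converges:
  sum_{k >= 1} a * r^(k-1) = a / (1 - r).
  = 2 / (1 - 2/3)
  = 2 / (1/3)
  = 6.

6


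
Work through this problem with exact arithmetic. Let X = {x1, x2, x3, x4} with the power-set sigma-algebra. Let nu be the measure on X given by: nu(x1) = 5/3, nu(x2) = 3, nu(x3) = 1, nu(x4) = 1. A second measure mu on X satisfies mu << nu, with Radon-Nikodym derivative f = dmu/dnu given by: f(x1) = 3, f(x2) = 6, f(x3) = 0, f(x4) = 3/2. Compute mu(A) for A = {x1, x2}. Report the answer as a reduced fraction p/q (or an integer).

By the defining property of the Radon-Nikodym derivative, for every measurable set A,
  mu(A) = integral_A f dnu.
Since nu is a discrete measure concentrated on the atoms of X, the integral over A reduces to the sum
  mu(A) = sum_{x in A} f(x) * nu({x}).
Computing each term:
  x1: f(x1) * nu(x1) = 3 * 5/3 = 5.
  x2: f(x2) * nu(x2) = 6 * 3 = 18.
Summing: mu(A) = 5 + 18 = 23.

23


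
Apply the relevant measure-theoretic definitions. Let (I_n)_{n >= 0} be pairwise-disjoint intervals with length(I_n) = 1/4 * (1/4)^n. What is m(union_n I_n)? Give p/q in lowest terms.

By countable additivity of the Lebesgue measure on pairwise disjoint measurable sets,
  m(union_{n >= 0} I_n) = sum_{n >= 0} m(I_n) = sum_{n >= 0} a * r^n,
  with a = 1/4 and r = 1/4.
Since 0 < r = 1/4 < 1, the geometric series converges:
  sum_{n >= 0} a * r^n = a / (1 - r).
  = 1/4 / (1 - 1/4)
  = 1/4 / (3/4)
  = 1/3.

1/3


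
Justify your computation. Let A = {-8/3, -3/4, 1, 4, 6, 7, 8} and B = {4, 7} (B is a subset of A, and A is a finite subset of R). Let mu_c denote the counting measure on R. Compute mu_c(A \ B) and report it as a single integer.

Counting measure assigns mu_c(E) = |E| (number of elements) when E is finite. For B subset A, A \ B is the set of elements of A not in B, so |A \ B| = |A| - |B|.
|A| = 7, |B| = 2, so mu_c(A \ B) = 7 - 2 = 5.

5


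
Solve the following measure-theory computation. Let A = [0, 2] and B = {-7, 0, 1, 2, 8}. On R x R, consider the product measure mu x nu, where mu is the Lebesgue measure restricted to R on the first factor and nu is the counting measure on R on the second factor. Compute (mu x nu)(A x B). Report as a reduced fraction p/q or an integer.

For a measurable rectangle A x B, the product measure satisfies
  (mu x nu)(A x B) = mu(A) * nu(B).
  mu(A) = 2.
  nu(B) = 5.
  (mu x nu)(A x B) = 2 * 5 = 10.

10


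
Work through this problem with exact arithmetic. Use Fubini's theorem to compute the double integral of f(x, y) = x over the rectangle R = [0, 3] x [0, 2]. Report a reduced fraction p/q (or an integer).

f(x, y) is a tensor product of a function of x and a function of y, and both factors are bounded continuous (hence Lebesgue integrable) on the rectangle, so Fubini's theorem applies:
  integral_R f d(m x m) = (integral_a1^b1 x dx) * (integral_a2^b2 1 dy).
Inner integral in x: integral_{0}^{3} x dx = (3^2 - 0^2)/2
  = 9/2.
Inner integral in y: integral_{0}^{2} 1 dy = (2^1 - 0^1)/1
  = 2.
Product: (9/2) * (2) = 9.

9


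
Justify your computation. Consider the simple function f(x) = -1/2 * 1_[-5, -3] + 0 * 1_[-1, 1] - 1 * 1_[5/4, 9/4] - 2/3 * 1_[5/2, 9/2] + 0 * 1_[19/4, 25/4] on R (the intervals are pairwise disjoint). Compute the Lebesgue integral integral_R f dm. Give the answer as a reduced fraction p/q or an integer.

For a simple function f = sum_i c_i * 1_{A_i} with disjoint A_i,
  integral f dm = sum_i c_i * m(A_i).
Lengths of the A_i:
  m(A_1) = -3 - (-5) = 2.
  m(A_2) = 1 - (-1) = 2.
  m(A_3) = 9/4 - 5/4 = 1.
  m(A_4) = 9/2 - 5/2 = 2.
  m(A_5) = 25/4 - 19/4 = 3/2.
Contributions c_i * m(A_i):
  (-1/2) * (2) = -1.
  (0) * (2) = 0.
  (-1) * (1) = -1.
  (-2/3) * (2) = -4/3.
  (0) * (3/2) = 0.
Total: -1 + 0 - 1 - 4/3 + 0 = -10/3.

-10/3


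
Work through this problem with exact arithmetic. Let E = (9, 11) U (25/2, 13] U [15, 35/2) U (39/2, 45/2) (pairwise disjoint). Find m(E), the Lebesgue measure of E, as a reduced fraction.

For pairwise disjoint intervals, m(union_i I_i) = sum_i m(I_i),
and m is invariant under swapping open/closed endpoints (single points have measure 0).
So m(E) = sum_i (b_i - a_i).
  I_1 has length 11 - 9 = 2.
  I_2 has length 13 - 25/2 = 1/2.
  I_3 has length 35/2 - 15 = 5/2.
  I_4 has length 45/2 - 39/2 = 3.
Summing:
  m(E) = 2 + 1/2 + 5/2 + 3 = 8.

8


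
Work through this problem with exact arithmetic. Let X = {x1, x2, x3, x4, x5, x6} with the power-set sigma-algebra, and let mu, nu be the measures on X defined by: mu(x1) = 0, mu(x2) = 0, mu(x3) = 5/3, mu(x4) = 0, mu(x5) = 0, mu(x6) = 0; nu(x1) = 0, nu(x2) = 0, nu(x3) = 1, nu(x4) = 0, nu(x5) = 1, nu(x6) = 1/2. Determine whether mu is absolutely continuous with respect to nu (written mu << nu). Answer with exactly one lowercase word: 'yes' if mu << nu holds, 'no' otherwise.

mu << nu means: every nu-null measurable set is also mu-null; equivalently, for every atom x, if nu({x}) = 0 then mu({x}) = 0.
Checking each atom:
  x1: nu = 0, mu = 0 -> consistent with mu << nu.
  x2: nu = 0, mu = 0 -> consistent with mu << nu.
  x3: nu = 1 > 0 -> no constraint.
  x4: nu = 0, mu = 0 -> consistent with mu << nu.
  x5: nu = 1 > 0 -> no constraint.
  x6: nu = 1/2 > 0 -> no constraint.
No atom violates the condition. Therefore mu << nu.

yes


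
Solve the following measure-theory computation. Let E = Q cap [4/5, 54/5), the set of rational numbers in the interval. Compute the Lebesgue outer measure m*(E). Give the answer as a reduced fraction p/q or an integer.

Q cap [4/5, 54/5) is countable; list its elements as q_1, q_2, ... . Fix eps > 0 and cover the k-th point by an interval of length eps * 2^(-k). The cover has total length eps * sum_{k>=1} 2^(-k) = eps, so by definition of outer measure m*(Q cap [4/5, 54/5)) <= eps. Since eps was arbitrary and m* >= 0, the outer measure is 0.

0


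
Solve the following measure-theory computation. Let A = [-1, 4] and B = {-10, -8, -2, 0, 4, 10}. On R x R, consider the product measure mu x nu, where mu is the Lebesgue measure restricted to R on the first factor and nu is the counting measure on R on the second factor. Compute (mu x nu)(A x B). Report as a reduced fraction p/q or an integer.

For a measurable rectangle A x B, the product measure satisfies
  (mu x nu)(A x B) = mu(A) * nu(B).
  mu(A) = 5.
  nu(B) = 6.
  (mu x nu)(A x B) = 5 * 6 = 30.

30


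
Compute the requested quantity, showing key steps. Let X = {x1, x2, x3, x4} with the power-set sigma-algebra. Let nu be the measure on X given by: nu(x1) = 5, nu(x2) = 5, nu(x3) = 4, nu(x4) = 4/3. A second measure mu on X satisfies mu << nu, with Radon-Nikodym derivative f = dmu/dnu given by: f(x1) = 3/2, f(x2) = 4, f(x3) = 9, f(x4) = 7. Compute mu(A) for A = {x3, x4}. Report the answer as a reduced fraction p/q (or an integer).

By the defining property of the Radon-Nikodym derivative, for every measurable set A,
  mu(A) = integral_A f dnu.
Since nu is a discrete measure concentrated on the atoms of X, the integral over A reduces to the sum
  mu(A) = sum_{x in A} f(x) * nu({x}).
Computing each term:
  x3: f(x3) * nu(x3) = 9 * 4 = 36.
  x4: f(x4) * nu(x4) = 7 * 4/3 = 28/3.
Summing: mu(A) = 36 + 28/3 = 136/3.

136/3


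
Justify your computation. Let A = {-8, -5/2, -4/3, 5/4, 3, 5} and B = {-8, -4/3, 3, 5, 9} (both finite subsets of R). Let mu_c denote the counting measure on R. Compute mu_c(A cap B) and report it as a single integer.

Counting measure on a finite set equals cardinality. mu_c(A cap B) = |A cap B| (elements appearing in both).
Enumerating the elements of A that also lie in B gives 4 element(s).
So mu_c(A cap B) = 4.

4


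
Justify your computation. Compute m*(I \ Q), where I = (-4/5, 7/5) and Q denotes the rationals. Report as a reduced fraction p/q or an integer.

The interval I = (-4/5, 7/5) has m(I) = 7/5 - (-4/5) = 11/5 (endpoints are measure-zero, so open/closed/half-open agree). Write I = (I cap Q) u (I \ Q). The rationals in I are countable, so m*(I cap Q) = 0 (cover each rational by intervals whose total length is arbitrarily small). By countable subadditivity m*(I) <= m*(I cap Q) + m*(I \ Q), hence m*(I \ Q) >= m(I) = 11/5. The reverse inequality m*(I \ Q) <= m*(I) = 11/5 is trivial since (I \ Q) is a subset of I. Therefore m*(I \ Q) = 11/5.

11/5


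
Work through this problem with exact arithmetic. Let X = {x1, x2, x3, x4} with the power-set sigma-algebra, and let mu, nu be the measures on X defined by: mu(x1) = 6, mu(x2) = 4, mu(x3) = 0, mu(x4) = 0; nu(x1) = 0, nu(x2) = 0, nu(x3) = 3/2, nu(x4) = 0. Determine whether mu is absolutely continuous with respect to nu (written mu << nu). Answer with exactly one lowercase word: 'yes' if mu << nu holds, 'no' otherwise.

mu << nu means: every nu-null measurable set is also mu-null; equivalently, for every atom x, if nu({x}) = 0 then mu({x}) = 0.
Checking each atom:
  x1: nu = 0, mu = 6 > 0 -> violates mu << nu.
  x2: nu = 0, mu = 4 > 0 -> violates mu << nu.
  x3: nu = 3/2 > 0 -> no constraint.
  x4: nu = 0, mu = 0 -> consistent with mu << nu.
The atom(s) x1, x2 violate the condition (nu = 0 but mu > 0). Therefore mu is NOT absolutely continuous w.r.t. nu.

no


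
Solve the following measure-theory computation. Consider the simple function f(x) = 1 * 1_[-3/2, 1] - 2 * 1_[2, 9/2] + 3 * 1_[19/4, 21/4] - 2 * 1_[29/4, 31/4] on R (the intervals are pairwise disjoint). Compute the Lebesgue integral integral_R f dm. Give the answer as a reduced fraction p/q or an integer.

For a simple function f = sum_i c_i * 1_{A_i} with disjoint A_i,
  integral f dm = sum_i c_i * m(A_i).
Lengths of the A_i:
  m(A_1) = 1 - (-3/2) = 5/2.
  m(A_2) = 9/2 - 2 = 5/2.
  m(A_3) = 21/4 - 19/4 = 1/2.
  m(A_4) = 31/4 - 29/4 = 1/2.
Contributions c_i * m(A_i):
  (1) * (5/2) = 5/2.
  (-2) * (5/2) = -5.
  (3) * (1/2) = 3/2.
  (-2) * (1/2) = -1.
Total: 5/2 - 5 + 3/2 - 1 = -2.

-2


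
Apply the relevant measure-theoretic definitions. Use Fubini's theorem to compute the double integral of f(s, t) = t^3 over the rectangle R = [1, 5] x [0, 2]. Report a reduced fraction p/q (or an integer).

f(s, t) is a tensor product of a function of s and a function of t, and both factors are bounded continuous (hence Lebesgue integrable) on the rectangle, so Fubini's theorem applies:
  integral_R f d(m x m) = (integral_a1^b1 1 ds) * (integral_a2^b2 t^3 dt).
Inner integral in s: integral_{1}^{5} 1 ds = (5^1 - 1^1)/1
  = 4.
Inner integral in t: integral_{0}^{2} t^3 dt = (2^4 - 0^4)/4
  = 4.
Product: (4) * (4) = 16.

16


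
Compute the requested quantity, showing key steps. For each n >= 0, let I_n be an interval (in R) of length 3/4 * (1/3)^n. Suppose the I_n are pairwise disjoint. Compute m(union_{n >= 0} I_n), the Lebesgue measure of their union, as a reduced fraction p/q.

By countable additivity of the Lebesgue measure on pairwise disjoint measurable sets,
  m(union_{n >= 0} I_n) = sum_{n >= 0} m(I_n) = sum_{n >= 0} a * r^n,
  with a = 3/4 and r = 1/3.
Since 0 < r = 1/3 < 1, the geometric series converges:
  sum_{n >= 0} a * r^n = a / (1 - r).
  = 3/4 / (1 - 1/3)
  = 3/4 / (2/3)
  = 9/8.

9/8


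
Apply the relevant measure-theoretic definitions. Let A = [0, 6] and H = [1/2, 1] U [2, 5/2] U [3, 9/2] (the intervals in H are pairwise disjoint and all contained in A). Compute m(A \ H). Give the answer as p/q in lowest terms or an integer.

The ambient interval has length m(A) = 6 - 0 = 6.
Since the holes are disjoint and sit inside A, by finite additivity
  m(H) = sum_i (b_i - a_i), and m(A \ H) = m(A) - m(H).
Computing the hole measures:
  m(H_1) = 1 - 1/2 = 1/2.
  m(H_2) = 5/2 - 2 = 1/2.
  m(H_3) = 9/2 - 3 = 3/2.
Summed: m(H) = 1/2 + 1/2 + 3/2 = 5/2.
So m(A \ H) = 6 - 5/2 = 7/2.

7/2


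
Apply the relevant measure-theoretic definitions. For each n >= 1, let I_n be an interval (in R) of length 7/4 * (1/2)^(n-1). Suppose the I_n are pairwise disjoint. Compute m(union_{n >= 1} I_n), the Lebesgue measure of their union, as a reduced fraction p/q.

By countable additivity of the Lebesgue measure on pairwise disjoint measurable sets,
  m(union_{n >= 1} I_n) = sum_{n >= 1} m(I_n) = sum_{n >= 1} a * r^(n-1),
  with a = 7/4 and r = 1/2.
Since 0 < r = 1/2 < 1, the geometric series converges:
  sum_{n >= 1} a * r^(n-1) = a / (1 - r).
  = 7/4 / (1 - 1/2)
  = 7/4 / (1/2)
  = 7/2.

7/2


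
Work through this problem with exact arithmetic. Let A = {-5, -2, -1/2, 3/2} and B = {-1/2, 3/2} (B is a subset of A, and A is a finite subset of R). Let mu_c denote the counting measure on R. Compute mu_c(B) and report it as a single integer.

Counting measure assigns mu_c(E) = |E| (number of elements) when E is finite.
B has 2 element(s), so mu_c(B) = 2.

2


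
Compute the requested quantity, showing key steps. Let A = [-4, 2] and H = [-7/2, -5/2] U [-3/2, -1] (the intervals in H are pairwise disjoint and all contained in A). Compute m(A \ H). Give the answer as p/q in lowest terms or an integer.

The ambient interval has length m(A) = 2 - (-4) = 6.
Since the holes are disjoint and sit inside A, by finite additivity
  m(H) = sum_i (b_i - a_i), and m(A \ H) = m(A) - m(H).
Computing the hole measures:
  m(H_1) = -5/2 - (-7/2) = 1.
  m(H_2) = -1 - (-3/2) = 1/2.
Summed: m(H) = 1 + 1/2 = 3/2.
So m(A \ H) = 6 - 3/2 = 9/2.

9/2


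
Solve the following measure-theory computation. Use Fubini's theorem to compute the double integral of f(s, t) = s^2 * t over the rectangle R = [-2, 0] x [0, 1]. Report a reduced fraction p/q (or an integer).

f(s, t) is a tensor product of a function of s and a function of t, and both factors are bounded continuous (hence Lebesgue integrable) on the rectangle, so Fubini's theorem applies:
  integral_R f d(m x m) = (integral_a1^b1 s^2 ds) * (integral_a2^b2 t dt).
Inner integral in s: integral_{-2}^{0} s^2 ds = (0^3 - (-2)^3)/3
  = 8/3.
Inner integral in t: integral_{0}^{1} t dt = (1^2 - 0^2)/2
  = 1/2.
Product: (8/3) * (1/2) = 4/3.

4/3


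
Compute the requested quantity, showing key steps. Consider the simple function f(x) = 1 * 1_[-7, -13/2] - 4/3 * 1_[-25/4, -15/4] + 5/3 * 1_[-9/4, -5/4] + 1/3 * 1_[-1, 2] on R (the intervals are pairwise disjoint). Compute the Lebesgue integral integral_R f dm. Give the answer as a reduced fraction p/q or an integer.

For a simple function f = sum_i c_i * 1_{A_i} with disjoint A_i,
  integral f dm = sum_i c_i * m(A_i).
Lengths of the A_i:
  m(A_1) = -13/2 - (-7) = 1/2.
  m(A_2) = -15/4 - (-25/4) = 5/2.
  m(A_3) = -5/4 - (-9/4) = 1.
  m(A_4) = 2 - (-1) = 3.
Contributions c_i * m(A_i):
  (1) * (1/2) = 1/2.
  (-4/3) * (5/2) = -10/3.
  (5/3) * (1) = 5/3.
  (1/3) * (3) = 1.
Total: 1/2 - 10/3 + 5/3 + 1 = -1/6.

-1/6


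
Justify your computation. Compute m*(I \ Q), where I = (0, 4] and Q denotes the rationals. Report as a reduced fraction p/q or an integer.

The interval I = (0, 4] has m(I) = 4 - 0 = 4 (endpoints are measure-zero, so open/closed/half-open agree). Write I = (I cap Q) u (I \ Q). The rationals in I are countable, so m*(I cap Q) = 0 (cover each rational by intervals whose total length is arbitrarily small). By countable subadditivity m*(I) <= m*(I cap Q) + m*(I \ Q), hence m*(I \ Q) >= m(I) = 4. The reverse inequality m*(I \ Q) <= m*(I) = 4 is trivial since (I \ Q) is a subset of I. Therefore m*(I \ Q) = 4.

4


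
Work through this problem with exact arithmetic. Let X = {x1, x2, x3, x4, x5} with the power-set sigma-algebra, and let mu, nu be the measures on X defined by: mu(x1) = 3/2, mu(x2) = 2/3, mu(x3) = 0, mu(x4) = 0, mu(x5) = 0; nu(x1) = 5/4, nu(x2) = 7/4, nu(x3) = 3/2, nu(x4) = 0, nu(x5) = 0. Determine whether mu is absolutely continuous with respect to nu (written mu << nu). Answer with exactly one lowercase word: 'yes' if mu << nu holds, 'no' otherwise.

mu << nu means: every nu-null measurable set is also mu-null; equivalently, for every atom x, if nu({x}) = 0 then mu({x}) = 0.
Checking each atom:
  x1: nu = 5/4 > 0 -> no constraint.
  x2: nu = 7/4 > 0 -> no constraint.
  x3: nu = 3/2 > 0 -> no constraint.
  x4: nu = 0, mu = 0 -> consistent with mu << nu.
  x5: nu = 0, mu = 0 -> consistent with mu << nu.
No atom violates the condition. Therefore mu << nu.

yes


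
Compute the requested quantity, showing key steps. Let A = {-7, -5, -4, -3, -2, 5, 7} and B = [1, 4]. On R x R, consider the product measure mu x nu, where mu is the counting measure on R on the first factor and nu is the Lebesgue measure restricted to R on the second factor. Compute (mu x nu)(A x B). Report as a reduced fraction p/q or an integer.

For a measurable rectangle A x B, the product measure satisfies
  (mu x nu)(A x B) = mu(A) * nu(B).
  mu(A) = 7.
  nu(B) = 3.
  (mu x nu)(A x B) = 7 * 3 = 21.

21


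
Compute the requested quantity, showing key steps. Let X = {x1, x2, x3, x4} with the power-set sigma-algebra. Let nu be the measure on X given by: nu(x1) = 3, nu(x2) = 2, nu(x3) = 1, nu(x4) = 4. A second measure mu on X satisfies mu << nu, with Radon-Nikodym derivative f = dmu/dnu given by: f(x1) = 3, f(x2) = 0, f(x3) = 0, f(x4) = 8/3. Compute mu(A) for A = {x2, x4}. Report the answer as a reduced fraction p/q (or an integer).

By the defining property of the Radon-Nikodym derivative, for every measurable set A,
  mu(A) = integral_A f dnu.
Since nu is a discrete measure concentrated on the atoms of X, the integral over A reduces to the sum
  mu(A) = sum_{x in A} f(x) * nu({x}).
Computing each term:
  x2: f(x2) * nu(x2) = 0 * 2 = 0.
  x4: f(x4) * nu(x4) = 8/3 * 4 = 32/3.
Summing: mu(A) = 0 + 32/3 = 32/3.

32/3


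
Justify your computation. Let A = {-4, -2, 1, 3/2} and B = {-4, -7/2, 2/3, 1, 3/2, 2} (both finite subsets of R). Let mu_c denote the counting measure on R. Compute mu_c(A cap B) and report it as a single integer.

Counting measure on a finite set equals cardinality. mu_c(A cap B) = |A cap B| (elements appearing in both).
Enumerating the elements of A that also lie in B gives 3 element(s).
So mu_c(A cap B) = 3.

3


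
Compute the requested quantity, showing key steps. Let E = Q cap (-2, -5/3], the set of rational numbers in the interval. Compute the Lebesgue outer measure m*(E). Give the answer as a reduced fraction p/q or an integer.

Q cap (-2, -5/3] is countable; list its elements as q_1, q_2, ... . Fix eps > 0 and cover the k-th point by an interval of length eps * 2^(-k). The cover has total length eps * sum_{k>=1} 2^(-k) = eps, so by definition of outer measure m*(Q cap (-2, -5/3]) <= eps. Since eps was arbitrary and m* >= 0, the outer measure is 0.

0


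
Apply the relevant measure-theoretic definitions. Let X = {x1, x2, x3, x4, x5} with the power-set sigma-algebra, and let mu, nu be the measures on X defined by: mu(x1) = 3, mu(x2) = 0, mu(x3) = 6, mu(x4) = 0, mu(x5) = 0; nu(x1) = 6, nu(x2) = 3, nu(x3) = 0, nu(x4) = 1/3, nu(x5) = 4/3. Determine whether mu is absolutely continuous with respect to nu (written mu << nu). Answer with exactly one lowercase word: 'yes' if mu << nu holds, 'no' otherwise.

mu << nu means: every nu-null measurable set is also mu-null; equivalently, for every atom x, if nu({x}) = 0 then mu({x}) = 0.
Checking each atom:
  x1: nu = 6 > 0 -> no constraint.
  x2: nu = 3 > 0 -> no constraint.
  x3: nu = 0, mu = 6 > 0 -> violates mu << nu.
  x4: nu = 1/3 > 0 -> no constraint.
  x5: nu = 4/3 > 0 -> no constraint.
The atom(s) x3 violate the condition (nu = 0 but mu > 0). Therefore mu is NOT absolutely continuous w.r.t. nu.

no


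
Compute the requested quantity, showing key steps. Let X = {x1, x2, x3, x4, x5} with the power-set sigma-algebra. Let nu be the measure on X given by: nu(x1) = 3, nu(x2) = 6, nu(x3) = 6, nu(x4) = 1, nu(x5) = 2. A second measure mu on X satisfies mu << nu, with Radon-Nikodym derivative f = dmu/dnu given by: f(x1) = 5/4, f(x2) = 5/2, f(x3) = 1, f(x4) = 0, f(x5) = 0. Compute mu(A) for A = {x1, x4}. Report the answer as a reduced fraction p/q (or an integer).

By the defining property of the Radon-Nikodym derivative, for every measurable set A,
  mu(A) = integral_A f dnu.
Since nu is a discrete measure concentrated on the atoms of X, the integral over A reduces to the sum
  mu(A) = sum_{x in A} f(x) * nu({x}).
Computing each term:
  x1: f(x1) * nu(x1) = 5/4 * 3 = 15/4.
  x4: f(x4) * nu(x4) = 0 * 1 = 0.
Summing: mu(A) = 15/4 + 0 = 15/4.

15/4


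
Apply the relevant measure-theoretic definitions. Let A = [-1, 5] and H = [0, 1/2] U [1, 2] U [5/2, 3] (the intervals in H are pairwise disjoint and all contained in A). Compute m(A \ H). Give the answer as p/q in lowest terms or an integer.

The ambient interval has length m(A) = 5 - (-1) = 6.
Since the holes are disjoint and sit inside A, by finite additivity
  m(H) = sum_i (b_i - a_i), and m(A \ H) = m(A) - m(H).
Computing the hole measures:
  m(H_1) = 1/2 - 0 = 1/2.
  m(H_2) = 2 - 1 = 1.
  m(H_3) = 3 - 5/2 = 1/2.
Summed: m(H) = 1/2 + 1 + 1/2 = 2.
So m(A \ H) = 6 - 2 = 4.

4


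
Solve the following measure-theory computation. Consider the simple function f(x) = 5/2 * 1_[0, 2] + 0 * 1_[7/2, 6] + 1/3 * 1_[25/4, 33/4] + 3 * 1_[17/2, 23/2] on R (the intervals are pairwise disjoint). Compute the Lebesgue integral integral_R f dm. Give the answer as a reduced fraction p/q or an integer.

For a simple function f = sum_i c_i * 1_{A_i} with disjoint A_i,
  integral f dm = sum_i c_i * m(A_i).
Lengths of the A_i:
  m(A_1) = 2 - 0 = 2.
  m(A_2) = 6 - 7/2 = 5/2.
  m(A_3) = 33/4 - 25/4 = 2.
  m(A_4) = 23/2 - 17/2 = 3.
Contributions c_i * m(A_i):
  (5/2) * (2) = 5.
  (0) * (5/2) = 0.
  (1/3) * (2) = 2/3.
  (3) * (3) = 9.
Total: 5 + 0 + 2/3 + 9 = 44/3.

44/3


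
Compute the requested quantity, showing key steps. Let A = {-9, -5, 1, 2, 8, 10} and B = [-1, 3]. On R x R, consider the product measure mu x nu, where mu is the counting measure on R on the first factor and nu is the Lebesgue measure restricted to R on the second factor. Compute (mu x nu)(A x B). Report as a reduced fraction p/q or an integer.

For a measurable rectangle A x B, the product measure satisfies
  (mu x nu)(A x B) = mu(A) * nu(B).
  mu(A) = 6.
  nu(B) = 4.
  (mu x nu)(A x B) = 6 * 4 = 24.

24


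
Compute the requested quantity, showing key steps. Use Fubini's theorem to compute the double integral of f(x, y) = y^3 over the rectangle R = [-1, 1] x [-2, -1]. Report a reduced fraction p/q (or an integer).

f(x, y) is a tensor product of a function of x and a function of y, and both factors are bounded continuous (hence Lebesgue integrable) on the rectangle, so Fubini's theorem applies:
  integral_R f d(m x m) = (integral_a1^b1 1 dx) * (integral_a2^b2 y^3 dy).
Inner integral in x: integral_{-1}^{1} 1 dx = (1^1 - (-1)^1)/1
  = 2.
Inner integral in y: integral_{-2}^{-1} y^3 dy = ((-1)^4 - (-2)^4)/4
  = -15/4.
Product: (2) * (-15/4) = -15/2.

-15/2
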